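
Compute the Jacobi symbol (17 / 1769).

Reciprocity: 17 ≡ 1 and 1769 ≡ 1 (mod 4), so (17/1769) = +(1769/17).
Reduce top mod 17: now compute (1/17).
Reached (1/17) = 1. Collecting the sign flips along the way, the symbol is +1.

1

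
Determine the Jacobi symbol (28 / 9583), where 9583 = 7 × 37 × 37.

0

Pull out 2^2: since 9583 ≡ 7 (mod 8), (2/9583) = +1, so (2/9583)^2 = +1.
Reciprocity: 7 ≡ 3 and 9583 ≡ 3 (mod 4), so (7/9583) = −(9583/7).
Reduce top mod 7: now compute (0/7).
Top reduces to 0: gcd > 1, so the symbol is 0.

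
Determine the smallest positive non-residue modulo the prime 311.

11

(2/311) = +1, so 2 is a residue.
(3/311) = +1, so 3 is a residue.
(4/311) = +1, so 4 is a residue.
(5/311) = +1, so 5 is a residue.
(6/311) = +1, so 6 is a residue.
(7/311) = +1, so 7 is a residue.
(8/311) = +1, so 8 is a residue.
(9/311) = +1, so 9 is a residue.
(10/311) = +1, so 10 is a residue.
(11/311) = −1, so 11 is the smallest positive non-residue mod 311.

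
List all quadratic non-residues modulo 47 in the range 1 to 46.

Square k = 1,…,23 (k and 47−k give the same square):
1²=1, 2²=4, 3²=9, 4²=16, 5²=25, 6²=36, 7²≡2, 8²≡17, 9²≡34, 10²≡6, 11²≡27, 12²≡3, 13²≡28, 14²≡8, 15²≡37, 16²≡21, 17²≡7, 18²≡42, 19²≡32, 20²≡24, 21²≡18, 22²≡14, 23²≡12 (mod 47).
The residues are {1, 2, 3, 4, 6, 7, 8, 9, 12, 14, 16, 17, 18, 21, 24, 25, 27, 28, 32, 34, 36, 37, 42}; the non-residues are the remaining 23 nonzero classes.

5 10 11 13 15 19 20 22 23 26 29 30 31 33 35 38 39 40 41 43 44 45 46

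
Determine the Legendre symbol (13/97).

Euler's criterion: (13/97) ≡ 13^48 (mod 97).
13^2 ≡ 72 (mod 97)
13^4 ≡ 43 (mod 97)
13^8 ≡ 6 (mod 97)
13^16 ≡ 36 (mod 97)
13^32 ≡ 35 (mod 97)
13^48 = 13^(32+16) ≡ 96 (mod 97).
Result is 96 ≡ −1, so (13/97) = −1.

-1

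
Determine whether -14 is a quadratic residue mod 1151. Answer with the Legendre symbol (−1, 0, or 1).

-1

First reduce: -14 ≡ 1137 (mod 1151).
Reciprocity: 1137 ≡ 1 and 1151 ≡ 3 (mod 4), so (1137/1151) = +(1151/1137).
Reduce top mod 1137: now compute (14/1137).
Pull out 2: since 1137 ≡ 1 (mod 8), (2/1137) = +1.
Reciprocity: 7 ≡ 3 and 1137 ≡ 1 (mod 4), so (7/1137) = +(1137/7).
Reduce top mod 7: now compute (3/7).
Reciprocity: 3 ≡ 3 and 7 ≡ 3 (mod 4), so (3/7) = −(7/3).
Reduce top mod 3: now compute (1/3).
Reached (1/3) = 1. Collecting the sign flips along the way, the symbol is -1.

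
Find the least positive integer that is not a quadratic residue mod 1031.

7

(2/1031) = +1, so 2 is a residue.
(3/1031) = +1, so 3 is a residue.
(4/1031) = +1, so 4 is a residue.
(5/1031) = +1, so 5 is a residue.
(6/1031) = +1, so 6 is a residue.
(7/1031) = −1, so 7 is the smallest positive non-residue mod 1031.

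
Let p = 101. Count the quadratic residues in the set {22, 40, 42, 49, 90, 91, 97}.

(22/101) = +1 → QR.
(40/101) = -1 → non-residue.
(42/101) = -1 → non-residue.
(49/101) = +1 → QR.
(90/101) = -1 → non-residue.
(91/101) = -1 → non-residue.
(97/101) = +1 → QR.
Total quadratic residues among the 7: 3.

3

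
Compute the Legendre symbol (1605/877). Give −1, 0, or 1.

First reduce: 1605 ≡ 728 (mod 877).
Pull out 2^3: since 877 ≡ 5 (mod 8), (2/877) = -1, so (2/877)^3 = -1.
Reciprocity: 91 ≡ 3 and 877 ≡ 1 (mod 4), so (91/877) = +(877/91).
Reduce top mod 91: now compute (58/91).
Pull out 2: since 91 ≡ 3 (mod 8), (2/91) = -1.
Reciprocity: 29 ≡ 1 and 91 ≡ 3 (mod 4), so (29/91) = +(91/29).
Reduce top mod 29: now compute (4/29).
Pull out 2^2: since 29 ≡ 5 (mod 8), (2/29) = -1, so (2/29)^2 = +1.
Reached (1/29) = 1. Collecting the sign flips along the way, the symbol is +1.

1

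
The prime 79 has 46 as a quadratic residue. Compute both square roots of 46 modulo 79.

21, 58

Since 79 ≡ 3 (mod 4), a square root of 46 is 46^((79+1)/4) = 46^20 mod 79.
Repeated squaring: 46^2≡62, 46^4≡52, 46^8≡18, 46^16≡8 (mod 79).
46^20 = 46^(16+4) ≡ 21 (mod 79).
Check: 21² = 441 ≡ 46 (mod 79). The two roots are 21 and 58.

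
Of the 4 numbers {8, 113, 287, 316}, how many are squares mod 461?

1

(8/461) = -1 → non-residue.
(113/461) = +1 → QR.
(287/461) = -1 → non-residue.
(316/461) = -1 → non-residue.
Total quadratic residues among the 4: 1.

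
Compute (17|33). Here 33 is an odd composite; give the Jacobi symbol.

1

Reciprocity: 17 ≡ 1 and 33 ≡ 1 (mod 4), so (17/33) = +(33/17).
Reduce top mod 17: now compute (16/17).
Pull out 2^4: since 17 ≡ 1 (mod 8), (2/17) = +1, so (2/17)^4 = +1.
Reached (1/17) = 1. Collecting the sign flips along the way, the symbol is +1.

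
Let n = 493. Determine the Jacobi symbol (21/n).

Reciprocity: 21 ≡ 1 and 493 ≡ 1 (mod 4), so (21/493) = +(493/21).
Reduce top mod 21: now compute (10/21).
Pull out 2: since 21 ≡ 5 (mod 8), (2/21) = -1.
Reciprocity: 5 ≡ 1 and 21 ≡ 1 (mod 4), so (5/21) = +(21/5).
Reduce top mod 5: now compute (1/5).
Reached (1/5) = 1. Collecting the sign flips along the way, the symbol is -1.

-1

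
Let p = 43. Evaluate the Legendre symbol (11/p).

1

Reciprocity: 11 ≡ 3 and 43 ≡ 3 (mod 4), so (11/43) = −(43/11).
Reduce top mod 11: now compute (10/11).
Pull out 2: since 11 ≡ 3 (mod 8), (2/11) = -1.
Reciprocity: 5 ≡ 1 and 11 ≡ 3 (mod 4), so (5/11) = +(11/5).
Reduce top mod 5: now compute (1/5).
Reached (1/5) = 1. Collecting the sign flips along the way, the symbol is +1.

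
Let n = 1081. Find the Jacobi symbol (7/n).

-1

Reciprocity: 7 ≡ 3 and 1081 ≡ 1 (mod 4), so (7/1081) = +(1081/7).
Reduce top mod 7: now compute (3/7).
Reciprocity: 3 ≡ 3 and 7 ≡ 3 (mod 4), so (3/7) = −(7/3).
Reduce top mod 3: now compute (1/3).
Reached (1/3) = 1. Collecting the sign flips along the way, the symbol is -1.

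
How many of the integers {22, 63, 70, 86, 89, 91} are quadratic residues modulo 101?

(22/101) = +1 → QR.
(63/101) = -1 → non-residue.
(70/101) = +1 → QR.
(86/101) = -1 → non-residue.
(89/101) = -1 → non-residue.
(91/101) = -1 → non-residue.
Total quadratic residues among the 6: 2.

2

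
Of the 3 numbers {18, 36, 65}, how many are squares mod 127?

2

(18/127) = +1 → QR.
(36/127) = +1 → QR.
(65/127) = -1 → non-residue.
Total quadratic residues among the 3: 2.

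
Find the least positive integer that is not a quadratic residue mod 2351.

13

(2/2351) = +1, so 2 is a residue.
(3/2351) = +1, so 3 is a residue.
(4/2351) = +1, so 4 is a residue.
(5/2351) = +1, so 5 is a residue.
(6/2351) = +1, so 6 is a residue.
(7/2351) = +1, so 7 is a residue.
(8/2351) = +1, so 8 is a residue.
(9/2351) = +1, so 9 is a residue.
(10/2351) = +1, so 10 is a residue.
(11/2351) = +1, so 11 is a residue.
(12/2351) = +1, so 12 is a residue.
(13/2351) = −1, so 13 is the smallest positive non-residue mod 2351.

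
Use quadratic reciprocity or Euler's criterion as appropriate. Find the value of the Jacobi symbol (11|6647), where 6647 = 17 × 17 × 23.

Reciprocity: 11 ≡ 3 and 6647 ≡ 3 (mod 4), so (11/6647) = −(6647/11).
Reduce top mod 11: now compute (3/11).
Reciprocity: 3 ≡ 3 and 11 ≡ 3 (mod 4), so (3/11) = −(11/3).
Reduce top mod 3: now compute (2/3).
Pull out 2: since 3 ≡ 3 (mod 8), (2/3) = -1.
Reached (1/3) = 1. Collecting the sign flips along the way, the symbol is -1.

-1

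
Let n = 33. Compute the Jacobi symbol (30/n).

0

Pull out 2: since 33 ≡ 1 (mod 8), (2/33) = +1.
Reciprocity: 15 ≡ 3 and 33 ≡ 1 (mod 4), so (15/33) = +(33/15).
Reduce top mod 15: now compute (3/15).
Reciprocity: 3 ≡ 3 and 15 ≡ 3 (mod 4), so (3/15) = −(15/3).
Reduce top mod 3: now compute (0/3).
Top reduces to 0: gcd > 1, so the symbol is 0.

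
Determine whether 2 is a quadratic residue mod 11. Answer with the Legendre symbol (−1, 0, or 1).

-1

Pull out 2: since 11 ≡ 3 (mod 8), (2/11) = -1.
Reached (1/11) = 1. Collecting the sign flips along the way, the symbol is -1.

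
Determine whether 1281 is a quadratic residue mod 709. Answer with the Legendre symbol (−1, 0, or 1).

-1

First reduce: 1281 ≡ 572 (mod 709).
Pull out 2^2: since 709 ≡ 5 (mod 8), (2/709) = -1, so (2/709)^2 = +1.
Reciprocity: 143 ≡ 3 and 709 ≡ 1 (mod 4), so (143/709) = +(709/143).
Reduce top mod 143: now compute (137/143).
Reciprocity: 137 ≡ 1 and 143 ≡ 3 (mod 4), so (137/143) = +(143/137).
Reduce top mod 137: now compute (6/137).
Pull out 2: since 137 ≡ 1 (mod 8), (2/137) = +1.
Reciprocity: 3 ≡ 3 and 137 ≡ 1 (mod 4), so (3/137) = +(137/3).
Reduce top mod 3: now compute (2/3).
Pull out 2: since 3 ≡ 3 (mod 8), (2/3) = -1.
Reached (1/3) = 1. Collecting the sign flips along the way, the symbol is -1.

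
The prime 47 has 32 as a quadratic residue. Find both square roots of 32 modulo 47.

19, 28

Since 47 ≡ 3 (mod 4), a square root of 32 is 32^((47+1)/4) = 32^12 mod 47.
Repeated squaring: 32^2≡37, 32^4≡6, 32^8≡36 (mod 47).
32^12 = 32^(8+4) ≡ 28 (mod 47).
Check: 28² = 784 ≡ 32 (mod 47). The two roots are 19 and 28.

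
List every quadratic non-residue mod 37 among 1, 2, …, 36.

Square k = 1,…,18 (k and 37−k give the same square):
1²=1, 2²=4, 3²=9, 4²=16, 5²=25, 6²=36, 7²≡12, 8²≡27, 9²≡7, 10²≡26, 11²≡10, 12²≡33, 13²≡21, 14²≡11, 15²≡3, 16²≡34, 17²≡30, 18²≡28 (mod 37).
The residues are {1, 3, 4, 7, 9, 10, 11, 12, 16, 21, 25, 26, 27, 28, 30, 33, 34, 36}; the non-residues are the remaining 18 nonzero classes.

2 5 6 8 13 14 15 17 18 19 20 22 23 24 29 31 32 35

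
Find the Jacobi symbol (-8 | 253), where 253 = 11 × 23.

-1

First reduce: -8 ≡ 245 (mod 253).
Reciprocity: 245 ≡ 1 and 253 ≡ 1 (mod 4), so (245/253) = +(253/245).
Reduce top mod 245: now compute (8/245).
Pull out 2^3: since 245 ≡ 5 (mod 8), (2/245) = -1, so (2/245)^3 = -1.
Reached (1/245) = 1. Collecting the sign flips along the way, the symbol is -1.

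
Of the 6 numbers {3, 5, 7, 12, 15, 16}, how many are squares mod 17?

2

(3/17) = -1 → non-residue.
(5/17) = -1 → non-residue.
(7/17) = -1 → non-residue.
(12/17) = -1 → non-residue.
(15/17) = +1 → QR.
(16/17) = +1 → QR.
Total quadratic residues among the 6: 2.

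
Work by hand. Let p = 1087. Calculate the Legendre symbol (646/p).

Pull out 2: since 1087 ≡ 7 (mod 8), (2/1087) = +1.
Reciprocity: 323 ≡ 3 and 1087 ≡ 3 (mod 4), so (323/1087) = −(1087/323).
Reduce top mod 323: now compute (118/323).
Pull out 2: since 323 ≡ 3 (mod 8), (2/323) = -1.
Reciprocity: 59 ≡ 3 and 323 ≡ 3 (mod 4), so (59/323) = −(323/59).
Reduce top mod 59: now compute (28/59).
Pull out 2^2: since 59 ≡ 3 (mod 8), (2/59) = -1, so (2/59)^2 = +1.
Reciprocity: 7 ≡ 3 and 59 ≡ 3 (mod 4), so (7/59) = −(59/7).
Reduce top mod 7: now compute (3/7).
Reciprocity: 3 ≡ 3 and 7 ≡ 3 (mod 4), so (3/7) = −(7/3).
Reduce top mod 3: now compute (1/3).
Reached (1/3) = 1. Collecting the sign flips along the way, the symbol is -1.

-1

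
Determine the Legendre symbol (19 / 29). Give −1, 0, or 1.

-1

Reciprocity: 19 ≡ 3 and 29 ≡ 1 (mod 4), so (19/29) = +(29/19).
Reduce top mod 19: now compute (10/19).
Pull out 2: since 19 ≡ 3 (mod 8), (2/19) = -1.
Reciprocity: 5 ≡ 1 and 19 ≡ 3 (mod 4), so (5/19) = +(19/5).
Reduce top mod 5: now compute (4/5).
Pull out 2^2: since 5 ≡ 5 (mod 8), (2/5) = -1, so (2/5)^2 = +1.
Reached (1/5) = 1. Collecting the sign flips along the way, the symbol is -1.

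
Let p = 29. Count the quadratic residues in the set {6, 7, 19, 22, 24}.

4

(6/29) = +1 → QR.
(7/29) = +1 → QR.
(19/29) = -1 → non-residue.
(22/29) = +1 → QR.
(24/29) = +1 → QR.
Total quadratic residues among the 5: 4.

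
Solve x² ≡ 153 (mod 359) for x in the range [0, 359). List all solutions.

Since 359 ≡ 3 (mod 4), a square root of 153 is 153^((359+1)/4) = 153^90 mod 359.
Repeated squaring: 153^2≡74, 153^4≡91, 153^8≡24, 153^16≡217, 153^32≡60, 153^64≡10 (mod 359).
153^90 = 153^(64+16+8+2) ≡ 55 (mod 359).
Check: 55² = 3025 ≡ 153 (mod 359). The two roots are 55 and 304.

55, 304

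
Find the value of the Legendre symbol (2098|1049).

0

First reduce: 2098 ≡ 0 (mod 1049).
Top reduces to 0: gcd > 1, so the symbol is 0.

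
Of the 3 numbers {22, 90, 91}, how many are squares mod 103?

1

(22/103) = -1 → non-residue.
(90/103) = -1 → non-residue.
(91/103) = +1 → QR.
Total quadratic residues among the 3: 1.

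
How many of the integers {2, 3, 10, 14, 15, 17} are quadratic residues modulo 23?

(2/23) = +1 → QR.
(3/23) = +1 → QR.
(10/23) = -1 → non-residue.
(14/23) = -1 → non-residue.
(15/23) = -1 → non-residue.
(17/23) = -1 → non-residue.
Total quadratic residues among the 6: 2.

2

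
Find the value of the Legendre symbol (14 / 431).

-1

Euler's criterion: (14/431) ≡ 14^215 (mod 431).
14^2 ≡ 196 (mod 431)
14^4 ≡ 57 (mod 431)
14^8 ≡ 232 (mod 431)
14^16 ≡ 380 (mod 431)
14^32 ≡ 15 (mod 431)
14^64 ≡ 225 (mod 431)
14^128 ≡ 198 (mod 431)
14^215 = 14^(128+64+16+4+2+1) ≡ 430 (mod 431).
Result is 430 ≡ −1, so (14/431) = −1.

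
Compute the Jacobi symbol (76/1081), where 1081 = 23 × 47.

Pull out 2^2: since 1081 ≡ 1 (mod 8), (2/1081) = +1, so (2/1081)^2 = +1.
Reciprocity: 19 ≡ 3 and 1081 ≡ 1 (mod 4), so (19/1081) = +(1081/19).
Reduce top mod 19: now compute (17/19).
Reciprocity: 17 ≡ 1 and 19 ≡ 3 (mod 4), so (17/19) = +(19/17).
Reduce top mod 17: now compute (2/17).
Pull out 2: since 17 ≡ 1 (mod 8), (2/17) = +1.
Reached (1/17) = 1. Collecting the sign flips along the way, the symbol is +1.

1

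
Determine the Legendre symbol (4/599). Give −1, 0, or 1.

Pull out 2^2: since 599 ≡ 7 (mod 8), (2/599) = +1, so (2/599)^2 = +1.
Reached (1/599) = 1. Collecting the sign flips along the way, the symbol is +1.

1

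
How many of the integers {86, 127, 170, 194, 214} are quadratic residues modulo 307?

(86/307) = +1 → QR.
(127/307) = +1 → QR.
(170/307) = +1 → QR.
(194/307) = -1 → non-residue.
(214/307) = -1 → non-residue.
Total quadratic residues among the 5: 3.

3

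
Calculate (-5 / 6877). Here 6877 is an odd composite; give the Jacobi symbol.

First reduce: -5 ≡ 6872 (mod 6877).
Pull out 2^3: since 6877 ≡ 5 (mod 8), (2/6877) = -1, so (2/6877)^3 = -1.
Reciprocity: 859 ≡ 3 and 6877 ≡ 1 (mod 4), so (859/6877) = +(6877/859).
Reduce top mod 859: now compute (5/859).
Reciprocity: 5 ≡ 1 and 859 ≡ 3 (mod 4), so (5/859) = +(859/5).
Reduce top mod 5: now compute (4/5).
Pull out 2^2: since 5 ≡ 5 (mod 8), (2/5) = -1, so (2/5)^2 = +1.
Reached (1/5) = 1. Collecting the sign flips along the way, the symbol is -1.

-1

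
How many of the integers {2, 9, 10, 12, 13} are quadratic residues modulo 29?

2

(2/29) = -1 → non-residue.
(9/29) = +1 → QR.
(10/29) = -1 → non-residue.
(12/29) = -1 → non-residue.
(13/29) = +1 → QR.
Total quadratic residues among the 5: 2.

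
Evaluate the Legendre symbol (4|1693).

Pull out 2^2: since 1693 ≡ 5 (mod 8), (2/1693) = -1, so (2/1693)^2 = +1.
Reached (1/1693) = 1. Collecting the sign flips along the way, the symbol is +1.

1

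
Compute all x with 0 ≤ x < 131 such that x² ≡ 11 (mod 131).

50, 81

Since 131 ≡ 3 (mod 4), a square root of 11 is 11^((131+1)/4) = 11^33 mod 131.
Repeated squaring: 11^2≡121, 11^4≡100, 11^8≡44, 11^16≡102, 11^32≡55 (mod 131).
11^33 = 11^(32+1) ≡ 81 (mod 131).
Check: 81² = 6561 ≡ 11 (mod 131). The two roots are 50 and 81.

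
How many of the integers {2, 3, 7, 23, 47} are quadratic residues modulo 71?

2

(2/71) = +1 → QR.
(3/71) = +1 → QR.
(7/71) = -1 → non-residue.
(23/71) = -1 → non-residue.
(47/71) = -1 → non-residue.
Total quadratic residues among the 5: 2.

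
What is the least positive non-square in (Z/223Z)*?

3

(2/223) = +1, so 2 is a residue.
(3/223) = −1, so 3 is the smallest positive non-residue mod 223.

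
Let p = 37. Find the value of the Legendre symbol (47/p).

First reduce: 47 ≡ 10 (mod 37).
Pull out 2: since 37 ≡ 5 (mod 8), (2/37) = -1.
Reciprocity: 5 ≡ 1 and 37 ≡ 1 (mod 4), so (5/37) = +(37/5).
Reduce top mod 5: now compute (2/5).
Pull out 2: since 5 ≡ 5 (mod 8), (2/5) = -1.
Reached (1/5) = 1. Collecting the sign flips along the way, the symbol is +1.

1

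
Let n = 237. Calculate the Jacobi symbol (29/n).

Reciprocity: 29 ≡ 1 and 237 ≡ 1 (mod 4), so (29/237) = +(237/29).
Reduce top mod 29: now compute (5/29).
Reciprocity: 5 ≡ 1 and 29 ≡ 1 (mod 4), so (5/29) = +(29/5).
Reduce top mod 5: now compute (4/5).
Pull out 2^2: since 5 ≡ 5 (mod 8), (2/5) = -1, so (2/5)^2 = +1.
Reached (1/5) = 1. Collecting the sign flips along the way, the symbol is +1.

1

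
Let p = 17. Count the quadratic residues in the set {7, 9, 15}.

2

(7/17) = -1 → non-residue.
(9/17) = +1 → QR.
(15/17) = +1 → QR.
Total quadratic residues among the 3: 2.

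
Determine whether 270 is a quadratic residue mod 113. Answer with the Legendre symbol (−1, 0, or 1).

1

Euler's criterion: (270/113) ≡ 44^56 (mod 113).
44^2 ≡ 15 (mod 113)
44^4 ≡ 112 (mod 113)
44^8 ≡ 1 (mod 113)
44^16 ≡ 1 (mod 113)
44^32 ≡ 1 (mod 113)
44^56 = 44^(32+16+8) ≡ 1 (mod 113).
Result is 1, so (270/113) = 1.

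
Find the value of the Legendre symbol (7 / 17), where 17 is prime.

-1

Euler's criterion: (7/17) ≡ 7^8 (mod 17).
7^2 ≡ 15 (mod 17)
7^4 ≡ 4 (mod 17)
7^8 ≡ 16 (mod 17)
7^8 = 7^(8) ≡ 16 (mod 17).
Result is 16 ≡ −1, so (7/17) = −1.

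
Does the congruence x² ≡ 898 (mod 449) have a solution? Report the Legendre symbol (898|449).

0

First reduce: 898 ≡ 0 (mod 449).
Top reduces to 0: gcd > 1, so the symbol is 0.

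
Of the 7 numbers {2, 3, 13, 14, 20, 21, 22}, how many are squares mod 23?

3

(2/23) = +1 → QR.
(3/23) = +1 → QR.
(13/23) = +1 → QR.
(14/23) = -1 → non-residue.
(20/23) = -1 → non-residue.
(21/23) = -1 → non-residue.
(22/23) = -1 → non-residue.
Total quadratic residues among the 7: 3.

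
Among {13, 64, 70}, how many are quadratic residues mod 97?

(13/97) = -1 → non-residue.
(64/97) = +1 → QR.
(70/97) = +1 → QR.
Total quadratic residues among the 3: 2.

2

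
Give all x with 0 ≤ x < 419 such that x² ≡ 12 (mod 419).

Since 419 ≡ 3 (mod 4), a square root of 12 is 12^((419+1)/4) = 12^105 mod 419.
Repeated squaring: 12^2≡144, 12^4≡205, 12^8≡125, 12^16≡122, 12^32≡219, 12^64≡195 (mod 419).
12^105 = 12^(64+32+8+1) ≡ 361 (mod 419).
Check: 361² = 130321 ≡ 12 (mod 419). The two roots are 58 and 361.

58, 361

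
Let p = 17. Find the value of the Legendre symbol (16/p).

Euler's criterion: (16/17) ≡ 16^8 (mod 17).
16^2 ≡ 1 (mod 17)
16^4 ≡ 1 (mod 17)
16^8 ≡ 1 (mod 17)
16^8 = 16^(8) ≡ 1 (mod 17).
Result is 1, so (16/17) = 1.

1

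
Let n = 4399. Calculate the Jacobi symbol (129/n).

Reciprocity: 129 ≡ 1 and 4399 ≡ 3 (mod 4), so (129/4399) = +(4399/129).
Reduce top mod 129: now compute (13/129).
Reciprocity: 13 ≡ 1 and 129 ≡ 1 (mod 4), so (13/129) = +(129/13).
Reduce top mod 13: now compute (12/13).
Pull out 2^2: since 13 ≡ 5 (mod 8), (2/13) = -1, so (2/13)^2 = +1.
Reciprocity: 3 ≡ 3 and 13 ≡ 1 (mod 4), so (3/13) = +(13/3).
Reduce top mod 3: now compute (1/3).
Reached (1/3) = 1. Collecting the sign flips along the way, the symbol is +1.

1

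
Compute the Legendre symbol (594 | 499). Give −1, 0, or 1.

First reduce: 594 ≡ 95 (mod 499).
Reciprocity: 95 ≡ 3 and 499 ≡ 3 (mod 4), so (95/499) = −(499/95).
Reduce top mod 95: now compute (24/95).
Pull out 2^3: since 95 ≡ 7 (mod 8), (2/95) = +1, so (2/95)^3 = +1.
Reciprocity: 3 ≡ 3 and 95 ≡ 3 (mod 4), so (3/95) = −(95/3).
Reduce top mod 3: now compute (2/3).
Pull out 2: since 3 ≡ 3 (mod 8), (2/3) = -1.
Reached (1/3) = 1. Collecting the sign flips along the way, the symbol is -1.

-1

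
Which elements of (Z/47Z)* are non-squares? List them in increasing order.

5, 10, 11, 13, 15, 19, 20, 22, 23, 26, 29, 30, 31, 33, 35, 38, 39, 40, 41, 43, 44, 45, 46

Square k = 1,…,23 (k and 47−k give the same square):
1²=1, 2²=4, 3²=9, 4²=16, 5²=25, 6²=36, 7²≡2, 8²≡17, 9²≡34, 10²≡6, 11²≡27, 12²≡3, 13²≡28, 14²≡8, 15²≡37, 16²≡21, 17²≡7, 18²≡42, 19²≡32, 20²≡24, 21²≡18, 22²≡14, 23²≡12 (mod 47).
The residues are {1, 2, 3, 4, 6, 7, 8, 9, 12, 14, 16, 17, 18, 21, 24, 25, 27, 28, 32, 34, 36, 37, 42}; the non-residues are the remaining 23 nonzero classes.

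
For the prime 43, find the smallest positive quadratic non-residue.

(2/43) = −1, so 2 is the smallest positive non-residue mod 43.

2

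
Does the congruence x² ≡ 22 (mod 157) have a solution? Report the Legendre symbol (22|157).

-1

Pull out 2: since 157 ≡ 5 (mod 8), (2/157) = -1.
Reciprocity: 11 ≡ 3 and 157 ≡ 1 (mod 4), so (11/157) = +(157/11).
Reduce top mod 11: now compute (3/11).
Reciprocity: 3 ≡ 3 and 11 ≡ 3 (mod 4), so (3/11) = −(11/3).
Reduce top mod 3: now compute (2/3).
Pull out 2: since 3 ≡ 3 (mod 8), (2/3) = -1.
Reached (1/3) = 1. Collecting the sign flips along the way, the symbol is -1.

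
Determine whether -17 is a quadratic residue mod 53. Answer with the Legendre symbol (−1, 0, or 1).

1

Euler's criterion: (-17/53) ≡ 36^26 (mod 53).
36^2 ≡ 24 (mod 53)
36^4 ≡ 46 (mod 53)
36^8 ≡ 49 (mod 53)
36^16 ≡ 16 (mod 53)
36^26 = 36^(16+8+2) ≡ 1 (mod 53).
Result is 1, so (-17/53) = 1.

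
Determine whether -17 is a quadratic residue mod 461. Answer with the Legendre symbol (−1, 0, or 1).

First reduce: -17 ≡ 444 (mod 461).
Pull out 2^2: since 461 ≡ 5 (mod 8), (2/461) = -1, so (2/461)^2 = +1.
Reciprocity: 111 ≡ 3 and 461 ≡ 1 (mod 4), so (111/461) = +(461/111).
Reduce top mod 111: now compute (17/111).
Reciprocity: 17 ≡ 1 and 111 ≡ 3 (mod 4), so (17/111) = +(111/17).
Reduce top mod 17: now compute (9/17).
Reciprocity: 9 ≡ 1 and 17 ≡ 1 (mod 4), so (9/17) = +(17/9).
Reduce top mod 9: now compute (8/9).
Pull out 2^3: since 9 ≡ 1 (mod 8), (2/9) = +1, so (2/9)^3 = +1.
Reached (1/9) = 1. Collecting the sign flips along the way, the symbol is +1.

1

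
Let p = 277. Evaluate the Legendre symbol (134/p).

-1

Pull out 2: since 277 ≡ 5 (mod 8), (2/277) = -1.
Reciprocity: 67 ≡ 3 and 277 ≡ 1 (mod 4), so (67/277) = +(277/67).
Reduce top mod 67: now compute (9/67).
Reciprocity: 9 ≡ 1 and 67 ≡ 3 (mod 4), so (9/67) = +(67/9).
Reduce top mod 9: now compute (4/9).
Pull out 2^2: since 9 ≡ 1 (mod 8), (2/9) = +1, so (2/9)^2 = +1.
Reached (1/9) = 1. Collecting the sign flips along the way, the symbol is -1.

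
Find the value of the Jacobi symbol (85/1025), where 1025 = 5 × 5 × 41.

Reciprocity: 85 ≡ 1 and 1025 ≡ 1 (mod 4), so (85/1025) = +(1025/85).
Reduce top mod 85: now compute (5/85).
Reciprocity: 5 ≡ 1 and 85 ≡ 1 (mod 4), so (5/85) = +(85/5).
Reduce top mod 5: now compute (0/5).
Top reduces to 0: gcd > 1, so the symbol is 0.

0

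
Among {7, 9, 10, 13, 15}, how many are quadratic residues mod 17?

(7/17) = -1 → non-residue.
(9/17) = +1 → QR.
(10/17) = -1 → non-residue.
(13/17) = +1 → QR.
(15/17) = +1 → QR.
Total quadratic residues among the 5: 3.

3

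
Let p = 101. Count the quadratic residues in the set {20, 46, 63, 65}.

2

(20/101) = +1 → QR.
(46/101) = -1 → non-residue.
(63/101) = -1 → non-residue.
(65/101) = +1 → QR.
Total quadratic residues among the 4: 2.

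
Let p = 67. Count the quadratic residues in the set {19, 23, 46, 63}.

(19/67) = +1 → QR.
(23/67) = +1 → QR.
(46/67) = -1 → non-residue.
(63/67) = -1 → non-residue.
Total quadratic residues among the 4: 2.

2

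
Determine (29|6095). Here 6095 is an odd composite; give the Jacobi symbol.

Reciprocity: 29 ≡ 1 and 6095 ≡ 3 (mod 4), so (29/6095) = +(6095/29).
Reduce top mod 29: now compute (5/29).
Reciprocity: 5 ≡ 1 and 29 ≡ 1 (mod 4), so (5/29) = +(29/5).
Reduce top mod 5: now compute (4/5).
Pull out 2^2: since 5 ≡ 5 (mod 8), (2/5) = -1, so (2/5)^2 = +1.
Reached (1/5) = 1. Collecting the sign flips along the way, the symbol is +1.

1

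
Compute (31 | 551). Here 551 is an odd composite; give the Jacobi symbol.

Reciprocity: 31 ≡ 3 and 551 ≡ 3 (mod 4), so (31/551) = −(551/31).
Reduce top mod 31: now compute (24/31).
Pull out 2^3: since 31 ≡ 7 (mod 8), (2/31) = +1, so (2/31)^3 = +1.
Reciprocity: 3 ≡ 3 and 31 ≡ 3 (mod 4), so (3/31) = −(31/3).
Reduce top mod 3: now compute (1/3).
Reached (1/3) = 1. Collecting the sign flips along the way, the symbol is +1.

1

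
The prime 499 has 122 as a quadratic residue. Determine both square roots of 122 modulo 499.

163, 336

Since 499 ≡ 3 (mod 4), a square root of 122 is 122^((499+1)/4) = 122^125 mod 499.
Repeated squaring: 122^2≡413, 122^4≡410, 122^8≡436, 122^16≡476, 122^32≡30, 122^64≡401 (mod 499).
122^125 = 122^(64+32+16+8+4+1) ≡ 336 (mod 499).
Check: 336² = 112896 ≡ 122 (mod 499). The two roots are 163 and 336.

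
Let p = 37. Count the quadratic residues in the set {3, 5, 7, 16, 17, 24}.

(3/37) = +1 → QR.
(5/37) = -1 → non-residue.
(7/37) = +1 → QR.
(16/37) = +1 → QR.
(17/37) = -1 → non-residue.
(24/37) = -1 → non-residue.
Total quadratic residues among the 6: 3.

3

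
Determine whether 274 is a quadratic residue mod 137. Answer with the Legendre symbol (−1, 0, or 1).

First reduce: 274 ≡ 0 (mod 137).
Top reduces to 0: gcd > 1, so the symbol is 0.

0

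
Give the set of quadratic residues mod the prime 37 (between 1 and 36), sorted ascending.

Square k = 1,…,18 (k and 37−k give the same square):
1²=1, 2²=4, 3²=9, 4²=16, 5²=25, 6²=36, 7²≡12, 8²≡27, 9²≡7, 10²≡26, 11²≡10, 12²≡33, 13²≡21, 14²≡11, 15²≡3, 16²≡34, 17²≡30, 18²≡28 (mod 37).
So the quadratic residues mod 37 are {1, 3, 4, 7, 9, 10, 11, 12, 16, 21, 25, 26, 27, 28, 30, 33, 34, 36}.

1,3,4,7,9,10,11,12,16,21,25,26,27,28,30,33,34,36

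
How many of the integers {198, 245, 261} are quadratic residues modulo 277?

(198/277) = +1 → QR.
(245/277) = -1 → non-residue.
(261/277) = +1 → QR.
Total quadratic residues among the 3: 2.

2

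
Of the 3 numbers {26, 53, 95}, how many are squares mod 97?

(26/97) = -1 → non-residue.
(53/97) = +1 → QR.
(95/97) = +1 → QR.
Total quadratic residues among the 3: 2.

2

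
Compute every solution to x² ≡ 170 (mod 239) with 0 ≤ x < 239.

Since 239 ≡ 3 (mod 4), a square root of 170 is 170^((239+1)/4) = 170^60 mod 239.
Repeated squaring: 170^2≡220, 170^4≡122, 170^8≡66, 170^16≡54, 170^32≡48 (mod 239).
170^60 = 170^(32+16+8+4) ≡ 109 (mod 239).
Check: 109² = 11881 ≡ 170 (mod 239). The two roots are 109 and 130.

109, 130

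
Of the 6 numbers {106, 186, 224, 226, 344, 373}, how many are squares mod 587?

0

(106/587) = -1 → non-residue.
(186/587) = -1 → non-residue.
(224/587) = -1 → non-residue.
(226/587) = -1 → non-residue.
(344/587) = -1 → non-residue.
(373/587) = -1 → non-residue.
Total quadratic residues among the 6: 0.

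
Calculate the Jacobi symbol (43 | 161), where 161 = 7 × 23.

Reciprocity: 43 ≡ 3 and 161 ≡ 1 (mod 4), so (43/161) = +(161/43).
Reduce top mod 43: now compute (32/43).
Pull out 2^5: since 43 ≡ 3 (mod 8), (2/43) = -1, so (2/43)^5 = -1.
Reached (1/43) = 1. Collecting the sign flips along the way, the symbol is -1.

-1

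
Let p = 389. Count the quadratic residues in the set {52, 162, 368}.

1

(52/389) = +1 → QR.
(162/389) = -1 → non-residue.
(368/389) = -1 → non-residue.
Total quadratic residues among the 3: 1.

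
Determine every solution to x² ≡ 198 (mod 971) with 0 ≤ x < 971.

Since 971 ≡ 3 (mod 4), a square root of 198 is 198^((971+1)/4) = 198^243 mod 971.
Repeated squaring: 198^2≡364, 198^4≡440, 198^8≡371, 198^16≡730, 198^32≡792, 198^64≡969, 198^128≡4 (mod 971).
198^243 = 198^(128+64+32+16+2+1) ≡ 606 (mod 971).
Check: 606² = 367236 ≡ 198 (mod 971). The two roots are 365 and 606.

365, 606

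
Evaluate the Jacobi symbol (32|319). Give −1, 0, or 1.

Pull out 2^5: since 319 ≡ 7 (mod 8), (2/319) = +1, so (2/319)^5 = +1.
Reached (1/319) = 1. Collecting the sign flips along the way, the symbol is +1.

1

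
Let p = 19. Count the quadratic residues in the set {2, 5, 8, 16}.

(2/19) = -1 → non-residue.
(5/19) = +1 → QR.
(8/19) = -1 → non-residue.
(16/19) = +1 → QR.
Total quadratic residues among the 4: 2.

2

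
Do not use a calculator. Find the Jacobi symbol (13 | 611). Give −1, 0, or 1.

0

Reciprocity: 13 ≡ 1 and 611 ≡ 3 (mod 4), so (13/611) = +(611/13).
Reduce top mod 13: now compute (0/13).
Top reduces to 0: gcd > 1, so the symbol is 0.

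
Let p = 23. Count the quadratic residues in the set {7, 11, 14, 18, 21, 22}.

1

(7/23) = -1 → non-residue.
(11/23) = -1 → non-residue.
(14/23) = -1 → non-residue.
(18/23) = +1 → QR.
(21/23) = -1 → non-residue.
(22/23) = -1 → non-residue.
Total quadratic residues among the 6: 1.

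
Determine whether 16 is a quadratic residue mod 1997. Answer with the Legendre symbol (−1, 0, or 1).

1

Pull out 2^4: since 1997 ≡ 5 (mod 8), (2/1997) = -1, so (2/1997)^4 = +1.
Reached (1/1997) = 1. Collecting the sign flips along the way, the symbol is +1.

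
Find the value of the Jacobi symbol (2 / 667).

-1

Pull out 2: since 667 ≡ 3 (mod 8), (2/667) = -1.
Reached (1/667) = 1. Collecting the sign flips along the way, the symbol is -1.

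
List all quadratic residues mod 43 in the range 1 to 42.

1,4,6,9,10,11,13,14,15,16,17,21,23,24,25,31,35,36,38,40,41

Square k = 1,…,21 (k and 43−k give the same square):
1²=1, 2²=4, 3²=9, 4²=16, 5²=25, 6²=36, 7²≡6, 8²≡21, 9²≡38, 10²≡14, 11²≡35, 12²≡15, 13²≡40, 14²≡24, 15²≡10, 16²≡41, 17²≡31, 18²≡23, 19²≡17, 20²≡13, 21²≡11 (mod 43).
So the quadratic residues mod 43 are {1, 4, 6, 9, 10, 11, 13, 14, 15, 16, 17, 21, 23, 24, 25, 31, 35, 36, 38, 40, 41}.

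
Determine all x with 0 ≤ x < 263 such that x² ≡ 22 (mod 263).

40, 223

Since 263 ≡ 3 (mod 4), a square root of 22 is 22^((263+1)/4) = 22^66 mod 263.
Repeated squaring: 22^2≡221, 22^4≡186, 22^8≡143, 22^16≡198, 22^32≡17, 22^64≡26 (mod 263).
22^66 = 22^(64+2) ≡ 223 (mod 263).
Check: 223² = 49729 ≡ 22 (mod 263). The two roots are 40 and 223.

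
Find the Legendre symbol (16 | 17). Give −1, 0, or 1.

1

Euler's criterion: (16/17) ≡ 16^8 (mod 17).
16^2 ≡ 1 (mod 17)
16^4 ≡ 1 (mod 17)
16^8 ≡ 1 (mod 17)
16^8 = 16^(8) ≡ 1 (mod 17).
Result is 1, so (16/17) = 1.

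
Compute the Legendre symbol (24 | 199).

Pull out 2^3: since 199 ≡ 7 (mod 8), (2/199) = +1, so (2/199)^3 = +1.
Reciprocity: 3 ≡ 3 and 199 ≡ 3 (mod 4), so (3/199) = −(199/3).
Reduce top mod 3: now compute (1/3).
Reached (1/3) = 1. Collecting the sign flips along the way, the symbol is -1.

-1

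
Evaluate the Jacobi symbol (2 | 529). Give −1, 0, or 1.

1

Pull out 2: since 529 ≡ 1 (mod 8), (2/529) = +1.
Reached (1/529) = 1. Collecting the sign flips along the way, the symbol is +1.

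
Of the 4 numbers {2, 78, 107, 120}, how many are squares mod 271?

(2/271) = +1 → QR.
(78/271) = +1 → QR.
(107/271) = -1 → non-residue.
(120/271) = -1 → non-residue.
Total quadratic residues among the 4: 2.

2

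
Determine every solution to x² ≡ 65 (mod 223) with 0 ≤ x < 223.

43, 180

Since 223 ≡ 3 (mod 4), a square root of 65 is 65^((223+1)/4) = 65^56 mod 223.
Repeated squaring: 65^2≡211, 65^4≡144, 65^8≡220, 65^16≡9, 65^32≡81 (mod 223).
65^56 = 65^(32+16+8) ≡ 43 (mod 223).
Check: 43² = 1849 ≡ 65 (mod 223). The two roots are 43 and 180.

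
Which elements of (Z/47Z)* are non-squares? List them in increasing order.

5,10,11,13,15,19,20,22,23,26,29,30,31,33,35,38,39,40,41,43,44,45,46

Square k = 1,…,23 (k and 47−k give the same square):
1²=1, 2²=4, 3²=9, 4²=16, 5²=25, 6²=36, 7²≡2, 8²≡17, 9²≡34, 10²≡6, 11²≡27, 12²≡3, 13²≡28, 14²≡8, 15²≡37, 16²≡21, 17²≡7, 18²≡42, 19²≡32, 20²≡24, 21²≡18, 22²≡14, 23²≡12 (mod 47).
The residues are {1, 2, 3, 4, 6, 7, 8, 9, 12, 14, 16, 17, 18, 21, 24, 25, 27, 28, 32, 34, 36, 37, 42}; the non-residues are the remaining 23 nonzero classes.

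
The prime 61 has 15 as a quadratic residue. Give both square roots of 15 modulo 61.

61 ≡ 1 (mod 4), so we find a root by search.
Trying successive values, 25² = 625 ≡ 15 (mod 61). The other root is 61 − 25 = 36.

25, 36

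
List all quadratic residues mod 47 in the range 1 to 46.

1,2,3,4,6,7,8,9,12,14,16,17,18,21,24,25,27,28,32,34,36,37,42

Square k = 1,…,23 (k and 47−k give the same square):
1²=1, 2²=4, 3²=9, 4²=16, 5²=25, 6²=36, 7²≡2, 8²≡17, 9²≡34, 10²≡6, 11²≡27, 12²≡3, 13²≡28, 14²≡8, 15²≡37, 16²≡21, 17²≡7, 18²≡42, 19²≡32, 20²≡24, 21²≡18, 22²≡14, 23²≡12 (mod 47).
So the quadratic residues mod 47 are {1, 2, 3, 4, 6, 7, 8, 9, 12, 14, 16, 17, 18, 21, 24, 25, 27, 28, 32, 34, 36, 37, 42}.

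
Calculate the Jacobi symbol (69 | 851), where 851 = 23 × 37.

0

Reciprocity: 69 ≡ 1 and 851 ≡ 3 (mod 4), so (69/851) = +(851/69).
Reduce top mod 69: now compute (23/69).
Reciprocity: 23 ≡ 3 and 69 ≡ 1 (mod 4), so (23/69) = +(69/23).
Reduce top mod 23: now compute (0/23).
Top reduces to 0: gcd > 1, so the symbol is 0.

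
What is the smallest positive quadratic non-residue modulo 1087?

3

(2/1087) = +1, so 2 is a residue.
(3/1087) = −1, so 3 is the smallest positive non-residue mod 1087.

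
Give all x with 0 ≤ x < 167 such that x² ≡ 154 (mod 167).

Since 167 ≡ 3 (mod 4), a square root of 154 is 154^((167+1)/4) = 154^42 mod 167.
Repeated squaring: 154^2≡2, 154^4≡4, 154^8≡16, 154^16≡89, 154^32≡72 (mod 167).
154^42 = 154^(32+8+2) ≡ 133 (mod 167).
Check: 133² = 17689 ≡ 154 (mod 167). The two roots are 34 and 133.

34, 133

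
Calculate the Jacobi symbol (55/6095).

Reciprocity: 55 ≡ 3 and 6095 ≡ 3 (mod 4), so (55/6095) = −(6095/55).
Reduce top mod 55: now compute (45/55).
Reciprocity: 45 ≡ 1 and 55 ≡ 3 (mod 4), so (45/55) = +(55/45).
Reduce top mod 45: now compute (10/45).
Pull out 2: since 45 ≡ 5 (mod 8), (2/45) = -1.
Reciprocity: 5 ≡ 1 and 45 ≡ 1 (mod 4), so (5/45) = +(45/5).
Reduce top mod 5: now compute (0/5).
Top reduces to 0: gcd > 1, so the symbol is 0.

0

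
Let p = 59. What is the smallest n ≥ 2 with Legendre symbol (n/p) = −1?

2

(2/59) = −1, so 2 is the smallest positive non-residue mod 59.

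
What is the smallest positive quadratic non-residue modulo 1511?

(2/1511) = +1, so 2 is a residue.
(3/1511) = +1, so 3 is a residue.
(4/1511) = +1, so 4 is a residue.
(5/1511) = +1, so 5 is a residue.
(6/1511) = +1, so 6 is a residue.
(7/1511) = +1, so 7 is a residue.
(8/1511) = +1, so 8 is a residue.
(9/1511) = +1, so 9 is a residue.
(10/1511) = +1, so 10 is a residue.
(11/1511) = −1, so 11 is the smallest positive non-residue mod 1511.

11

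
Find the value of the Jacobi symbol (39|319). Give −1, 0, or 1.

1

Reciprocity: 39 ≡ 3 and 319 ≡ 3 (mod 4), so (39/319) = −(319/39).
Reduce top mod 39: now compute (7/39).
Reciprocity: 7 ≡ 3 and 39 ≡ 3 (mod 4), so (7/39) = −(39/7).
Reduce top mod 7: now compute (4/7).
Pull out 2^2: since 7 ≡ 7 (mod 8), (2/7) = +1, so (2/7)^2 = +1.
Reached (1/7) = 1. Collecting the sign flips along the way, the symbol is +1.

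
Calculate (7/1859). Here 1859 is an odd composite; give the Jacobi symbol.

-1

Reciprocity: 7 ≡ 3 and 1859 ≡ 3 (mod 4), so (7/1859) = −(1859/7).
Reduce top mod 7: now compute (4/7).
Pull out 2^2: since 7 ≡ 7 (mod 8), (2/7) = +1, so (2/7)^2 = +1.
Reached (1/7) = 1. Collecting the sign flips along the way, the symbol is -1.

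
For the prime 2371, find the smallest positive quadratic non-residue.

2

(2/2371) = −1, so 2 is the smallest positive non-residue mod 2371.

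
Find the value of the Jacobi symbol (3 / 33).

0

Reciprocity: 3 ≡ 3 and 33 ≡ 1 (mod 4), so (3/33) = +(33/3).
Reduce top mod 3: now compute (0/3).
Top reduces to 0: gcd > 1, so the symbol is 0.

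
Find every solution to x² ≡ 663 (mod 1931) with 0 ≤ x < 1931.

148, 1783

Since 1931 ≡ 3 (mod 4), a square root of 663 is 663^((1931+1)/4) = 663^483 mod 1931.
Repeated squaring: 663^2≡1232, 663^4≡58, 663^8≡1433, 663^16≡836, 663^32≡1805, 663^64≡428, 663^128≡1670, 663^256≡536 (mod 1931).
663^483 = 663^(256+128+64+32+2+1) ≡ 148 (mod 1931).
Check: 148² = 21904 ≡ 663 (mod 1931). The two roots are 148 and 1783.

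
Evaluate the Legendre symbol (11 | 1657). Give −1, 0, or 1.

-1

Reciprocity: 11 ≡ 3 and 1657 ≡ 1 (mod 4), so (11/1657) = +(1657/11).
Reduce top mod 11: now compute (7/11).
Reciprocity: 7 ≡ 3 and 11 ≡ 3 (mod 4), so (7/11) = −(11/7).
Reduce top mod 7: now compute (4/7).
Pull out 2^2: since 7 ≡ 7 (mod 8), (2/7) = +1, so (2/7)^2 = +1.
Reached (1/7) = 1. Collecting the sign flips along the way, the symbol is -1.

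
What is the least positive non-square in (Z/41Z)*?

(2/41) = +1, so 2 is a residue.
(3/41) = −1, so 3 is the smallest positive non-residue mod 41.

3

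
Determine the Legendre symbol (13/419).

Reciprocity: 13 ≡ 1 and 419 ≡ 3 (mod 4), so (13/419) = +(419/13).
Reduce top mod 13: now compute (3/13).
Reciprocity: 3 ≡ 3 and 13 ≡ 1 (mod 4), so (3/13) = +(13/3).
Reduce top mod 3: now compute (1/3).
Reached (1/3) = 1. Collecting the sign flips along the way, the symbol is +1.

1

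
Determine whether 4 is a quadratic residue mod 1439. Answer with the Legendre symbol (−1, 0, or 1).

Pull out 2^2: since 1439 ≡ 7 (mod 8), (2/1439) = +1, so (2/1439)^2 = +1.
Reached (1/1439) = 1. Collecting the sign flips along the way, the symbol is +1.

1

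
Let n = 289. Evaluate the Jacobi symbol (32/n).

1

Pull out 2^5: since 289 ≡ 1 (mod 8), (2/289) = +1, so (2/289)^5 = +1.
Reached (1/289) = 1. Collecting the sign flips along the way, the symbol is +1.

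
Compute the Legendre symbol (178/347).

-1

Euler's criterion: (178/347) ≡ 178^173 (mod 347).
178^2 ≡ 107 (mod 347)
178^4 ≡ 345 (mod 347)
178^8 ≡ 4 (mod 347)
178^16 ≡ 16 (mod 347)
178^32 ≡ 256 (mod 347)
178^64 ≡ 300 (mod 347)
178^128 ≡ 127 (mod 347)
178^173 = 178^(128+32+8+4+1) ≡ 346 (mod 347).
Result is 346 ≡ −1, so (178/347) = −1.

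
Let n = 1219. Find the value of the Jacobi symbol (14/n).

1

Pull out 2: since 1219 ≡ 3 (mod 8), (2/1219) = -1.
Reciprocity: 7 ≡ 3 and 1219 ≡ 3 (mod 4), so (7/1219) = −(1219/7).
Reduce top mod 7: now compute (1/7).
Reached (1/7) = 1. Collecting the sign flips along the way, the symbol is +1.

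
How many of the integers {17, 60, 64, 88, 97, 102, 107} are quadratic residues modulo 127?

(17/127) = +1 → QR.
(60/127) = +1 → QR.
(64/127) = +1 → QR.
(88/127) = +1 → QR.
(97/127) = -1 → non-residue.
(102/127) = -1 → non-residue.
(107/127) = +1 → QR.
Total quadratic residues among the 7: 5.

5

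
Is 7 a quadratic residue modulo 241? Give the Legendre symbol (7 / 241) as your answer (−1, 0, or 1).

-1

Reciprocity: 7 ≡ 3 and 241 ≡ 1 (mod 4), so (7/241) = +(241/7).
Reduce top mod 7: now compute (3/7).
Reciprocity: 3 ≡ 3 and 7 ≡ 3 (mod 4), so (3/7) = −(7/3).
Reduce top mod 3: now compute (1/3).
Reached (1/3) = 1. Collecting the sign flips along the way, the symbol is -1.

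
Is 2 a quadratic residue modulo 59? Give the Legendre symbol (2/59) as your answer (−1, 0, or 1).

Euler's criterion: (2/59) ≡ 2^29 (mod 59).
2^2 ≡ 4 (mod 59)
2^4 ≡ 16 (mod 59)
2^8 ≡ 20 (mod 59)
2^16 ≡ 46 (mod 59)
2^29 = 2^(16+8+4+1) ≡ 58 (mod 59).
Result is 58 ≡ −1, so (2/59) = −1.

-1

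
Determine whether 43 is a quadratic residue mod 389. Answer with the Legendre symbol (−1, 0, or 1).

-1

Reciprocity: 43 ≡ 3 and 389 ≡ 1 (mod 4), so (43/389) = +(389/43).
Reduce top mod 43: now compute (2/43).
Pull out 2: since 43 ≡ 3 (mod 8), (2/43) = -1.
Reached (1/43) = 1. Collecting the sign flips along the way, the symbol is -1.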